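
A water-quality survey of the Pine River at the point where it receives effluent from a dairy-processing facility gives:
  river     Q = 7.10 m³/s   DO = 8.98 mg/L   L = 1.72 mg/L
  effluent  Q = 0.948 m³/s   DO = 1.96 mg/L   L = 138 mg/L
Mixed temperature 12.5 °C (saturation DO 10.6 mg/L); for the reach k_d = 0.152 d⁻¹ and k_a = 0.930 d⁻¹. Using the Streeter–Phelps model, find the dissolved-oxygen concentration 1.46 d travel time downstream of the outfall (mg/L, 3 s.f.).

DO ≈ 8.08 mg/L

Mixed DO = (7.10×8.98 + 0.948×1.96)/(7.10+0.948) = 65.62/8.048 = 8.153 mg/L.
Mixed L₀ = (7.10×1.72 + 0.948×138)/(8.048) = 143.0/8.048 = 17.77 mg/L.
Initial deficit D₀ = C_s − DO₀ = 10.6 − 8.153 = 2.447 mg/L.
D(1.46) = [0.152×17.77/(0.930−0.152)](e^(−0.152×1.46) − e^(−0.930×1.46)) + 2.447 e^(−0.930×1.46)
= 3.472 × (0.8010 − 0.2572) + 2.447 × 0.2572 = 2.518 mg/L.
DO = 10.6 − 2.518 = 8.082 mg/L.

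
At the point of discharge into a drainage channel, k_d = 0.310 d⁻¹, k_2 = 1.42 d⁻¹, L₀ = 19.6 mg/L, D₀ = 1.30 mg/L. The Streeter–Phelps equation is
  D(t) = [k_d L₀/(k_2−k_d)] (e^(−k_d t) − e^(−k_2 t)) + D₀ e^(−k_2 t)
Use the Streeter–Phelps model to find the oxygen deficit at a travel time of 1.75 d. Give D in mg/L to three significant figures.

D ≈ 2.83 mg/L

k_d L₀/(k_2−k_d) = 0.310×19.6/(1.42−0.310) = 6.076/1.110 = 5.474 mg/L.
e^(−k_d t) = e^(−0.310×1.750) = 0.5813; e^(−k_2 t) = e^(−1.42×1.750) = 0.08333.
D = 5.474 × (0.5813 − 0.08333) + 1.30 × 0.08333 = 2.726 + 0.1083 = 2.834 mg/L.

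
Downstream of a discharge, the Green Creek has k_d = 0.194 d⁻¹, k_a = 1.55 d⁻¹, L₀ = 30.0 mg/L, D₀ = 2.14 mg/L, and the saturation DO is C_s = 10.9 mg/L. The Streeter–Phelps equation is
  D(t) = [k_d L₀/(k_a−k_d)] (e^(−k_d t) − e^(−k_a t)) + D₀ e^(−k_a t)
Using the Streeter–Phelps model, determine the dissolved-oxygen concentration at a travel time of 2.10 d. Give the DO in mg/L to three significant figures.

DO ≈ 8.13 mg/L

k_d L₀/(k_a−k_d) = 0.194×30.0/(1.55−0.194) = 5.820/1.356 = 4.292 mg/L.
e^(−k_d t) = e^(−0.194×2.100) = 0.6654; e^(−k_a t) = e^(−1.55×2.100) = 0.03858.
D = 4.292 × (0.6654 − 0.03858) + 2.14 × 0.03858 = 2.690 + 0.08256 = 2.773 mg/L.
DO = C_s − D = 10.9 − 2.773 = 8.127 mg/L.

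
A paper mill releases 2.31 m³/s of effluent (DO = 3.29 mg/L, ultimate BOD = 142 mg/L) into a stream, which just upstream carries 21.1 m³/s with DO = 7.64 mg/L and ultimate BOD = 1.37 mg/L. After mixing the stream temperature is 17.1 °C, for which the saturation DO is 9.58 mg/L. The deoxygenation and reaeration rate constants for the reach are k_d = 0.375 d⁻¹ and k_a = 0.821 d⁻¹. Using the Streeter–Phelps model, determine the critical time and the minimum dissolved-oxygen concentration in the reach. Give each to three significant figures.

Mixed DO = (21.1×7.64 + 2.31×3.29)/(21.1+2.31) = 168.8/23.41 = 7.211 mg/L.
Mixed L₀ = (21.1×1.37 + 2.31×142)/(23.41) = 356.9/23.41 = 15.25 mg/L.
Initial deficit D₀ = C_s − DO₀ = 9.58 − 7.211 = 2.369 mg/L.
t_c = (1/0.4460) ln[(0.821/0.375)(1 − 2.369×0.4460/(0.375×15.25))] = 2.242 × ln(1.785) = 1.299 d.
D_c = (0.375/0.821) × 15.25 × e^(−0.375×1.299) = 0.4568 × 15.25 × 0.6144 = 4.279 mg/L.
Minimum DO = 9.58 − 4.279 = 5.301 mg/L.

t_c ≈ 1.30 d; minimum DO ≈ 5.30 mg/L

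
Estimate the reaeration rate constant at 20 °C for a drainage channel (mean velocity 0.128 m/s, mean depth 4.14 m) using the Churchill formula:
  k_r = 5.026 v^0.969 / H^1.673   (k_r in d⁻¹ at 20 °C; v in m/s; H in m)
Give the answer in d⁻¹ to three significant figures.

k_r = 5.026 × 0.128^0.969 / 4.14^1.673 = 5.026 × 0.1364 / 10.77 = 0.06366 d⁻¹.

k_r ≈ 0.0637 d⁻¹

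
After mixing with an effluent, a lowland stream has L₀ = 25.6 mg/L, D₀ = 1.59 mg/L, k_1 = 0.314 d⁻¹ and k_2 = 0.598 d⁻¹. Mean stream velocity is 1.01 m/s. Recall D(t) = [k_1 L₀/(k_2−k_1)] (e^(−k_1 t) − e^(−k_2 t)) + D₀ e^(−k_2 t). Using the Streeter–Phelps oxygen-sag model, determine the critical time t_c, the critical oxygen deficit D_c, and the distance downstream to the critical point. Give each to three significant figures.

At the critical point dD/dt = 0, so k_1 L₀ e^(−k_1 t) = k_2 D. Substituting D(t) from the Streeter–Phelps equation and solving for t gives
t_c = ln[(k_2/k_1)(1 − D₀(k_2−k_1)/(k_1 L₀))] / (k_2−k_1).
Here k_2−k_1 = 0.2840 d⁻¹ and 1 − D₀(k_2−k_1)/(k_1 L₀) = 1 − 1.59×0.2840/(0.314×25.6) = 0.9438, so
t_c = ln(1.904 × 0.9438) / 0.2840 = 0.5864 / 0.2840 = 2.065 d.
L(t_c) = L₀ e^(−k_1 t_c) = 25.6 × 0.5229 = 13.39 mg/L, and at the critical point k_2 D_c = k_1 L, so D_c = (0.314/0.598) × 13.39 = 7.029 mg/L.
x_c = v t_c = 1.01 m/s × 2.065 d × 86400 s/d = 180200 m ≈ 180 km.

t_c ≈ 2.06 d; D_c ≈ 7.03 mg/L; x_c ≈ 180 km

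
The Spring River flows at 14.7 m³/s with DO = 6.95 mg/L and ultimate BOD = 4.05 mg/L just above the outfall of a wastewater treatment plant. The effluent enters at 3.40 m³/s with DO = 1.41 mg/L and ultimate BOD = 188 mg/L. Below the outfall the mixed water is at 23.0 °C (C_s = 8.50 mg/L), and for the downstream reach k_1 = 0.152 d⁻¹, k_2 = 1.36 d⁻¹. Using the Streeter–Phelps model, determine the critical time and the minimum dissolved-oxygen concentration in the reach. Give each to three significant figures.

Mixed DO = (14.7×6.95 + 3.40×1.41)/(14.7+3.40) = 107.0/18.10 = 5.909 mg/L.
Mixed L₀ = (14.7×4.05 + 3.40×188)/(18.10) = 698.7/18.10 = 38.60 mg/L.
Initial deficit D₀ = C_s − DO₀ = 8.50 − 5.909 = 2.591 mg/L.
t_c = (1/1.208) ln[(1.36/0.152)(1 − 2.591×1.208/(0.152×38.60))] = 0.8278 × ln(4.175) = 1.183 d.
D_c = (0.152/1.36) × 38.60 × e^(−0.152×1.183) = 0.1118 × 38.60 × 0.8354 = 3.604 mg/L.
Minimum DO = 8.50 − 3.604 = 4.896 mg/L.

t_c ≈ 1.18 d; minimum DO ≈ 4.90 mg/L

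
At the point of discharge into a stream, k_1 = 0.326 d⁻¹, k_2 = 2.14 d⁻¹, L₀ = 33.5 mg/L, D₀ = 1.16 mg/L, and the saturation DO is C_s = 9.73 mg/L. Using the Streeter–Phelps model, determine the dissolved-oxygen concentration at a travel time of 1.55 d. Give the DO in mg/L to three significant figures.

DO ≈ 6.27 mg/L

k_1 L₀/(k_2−k_1) = 0.326×33.5/(2.14−0.326) = 10.92/1.814 = 6.020 mg/L.
e^(−k_1 t) = e^(−0.326×1.550) = 0.6033; e^(−k_2 t) = e^(−2.14×1.550) = 0.03626.
D = 6.020 × (0.6033 − 0.03626) + 1.16 × 0.03626 = 3.414 + 0.04206 = 3.456 mg/L.
DO = C_s − D = 9.73 − 3.456 = 6.274 mg/L.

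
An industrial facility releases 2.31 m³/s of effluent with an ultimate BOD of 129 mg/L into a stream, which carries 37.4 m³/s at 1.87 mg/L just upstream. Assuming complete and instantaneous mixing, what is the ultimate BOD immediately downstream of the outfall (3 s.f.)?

Flow-weighted mixing: C = (Q_r C_r + Q_w C_w)/(Q_r + Q_w)
= (37.4×1.87 + 2.31×129)/(37.4 + 2.31) = 367.9/39.71 = 9.265 mg/L.

9.27 mg/L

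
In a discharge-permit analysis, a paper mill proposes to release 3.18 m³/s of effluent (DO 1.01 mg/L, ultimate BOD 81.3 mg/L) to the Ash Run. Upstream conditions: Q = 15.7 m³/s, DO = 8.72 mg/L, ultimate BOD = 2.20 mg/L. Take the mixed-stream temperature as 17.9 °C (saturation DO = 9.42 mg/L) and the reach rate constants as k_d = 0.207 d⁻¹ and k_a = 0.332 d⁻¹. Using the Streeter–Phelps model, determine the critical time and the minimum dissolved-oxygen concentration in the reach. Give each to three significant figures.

t_c ≈ 3.13 d; minimum DO ≈ 4.36 mg/L

Mixed DO = (15.7×8.72 + 3.18×1.01)/(15.7+3.18) = 140.1/18.88 = 7.421 mg/L.
Mixed L₀ = (15.7×2.20 + 3.18×81.3)/(18.88) = 293.1/18.88 = 15.52 mg/L.
Initial deficit D₀ = C_s − DO₀ = 9.42 − 7.421 = 1.999 mg/L.
t_c = (1/0.1250) ln[(0.332/0.207)(1 − 1.999×0.1250/(0.207×15.52))] = 8.000 × ln(1.479) = 3.132 d.
D_c = (0.207/0.332) × 15.52 × e^(−0.207×3.132) = 0.6235 × 15.52 × 0.5229 = 5.061 mg/L.
Minimum DO = 9.42 − 5.061 = 4.359 mg/L.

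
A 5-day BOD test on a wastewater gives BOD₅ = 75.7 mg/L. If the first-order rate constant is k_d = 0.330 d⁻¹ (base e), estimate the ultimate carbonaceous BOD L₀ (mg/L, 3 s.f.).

BOD₅ = L₀(1 − e^(−5k_d)) ⇒ L₀ = BOD₅ / (1 − e^(−5×0.330))
= 75.7 / (1 − 0.1920) = 75.7 / 0.8080 = 93.69 mg/L.

L₀ ≈ 93.7 mg/L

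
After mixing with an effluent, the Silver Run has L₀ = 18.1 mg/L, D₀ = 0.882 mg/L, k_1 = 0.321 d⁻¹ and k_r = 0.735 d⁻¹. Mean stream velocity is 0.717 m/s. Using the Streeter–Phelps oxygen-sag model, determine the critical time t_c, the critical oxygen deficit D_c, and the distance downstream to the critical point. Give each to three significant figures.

t_c = [1/(k_r−k_1)] ln[(k_r/k_1)(1 − D₀(k_r−k_1)/(k_1 L₀))]
= [1/(0.735−0.321)] ln[(0.735/0.321)(1 − 0.882×0.4140/(0.321×18.1))]
= (1/0.4140) ln[2.290 × 0.9372] = 2.415 × ln(2.146) = 2.415 × 0.7635 = 1.844 d.
L(t_c) = L₀ e^(−k_1 t_c) = 18.1 × 0.5532 = 10.01 mg/L, and at the critical point k_r D_c = k_1 L, so D_c = (0.321/0.735) × 10.01 = 4.373 mg/L.
x_c = v t_c = 0.717 m/s × 1.844 d × 86400 s/d = 114200 m ≈ 114 km.

t_c ≈ 1.84 d; D_c ≈ 4.37 mg/L; x_c ≈ 114 km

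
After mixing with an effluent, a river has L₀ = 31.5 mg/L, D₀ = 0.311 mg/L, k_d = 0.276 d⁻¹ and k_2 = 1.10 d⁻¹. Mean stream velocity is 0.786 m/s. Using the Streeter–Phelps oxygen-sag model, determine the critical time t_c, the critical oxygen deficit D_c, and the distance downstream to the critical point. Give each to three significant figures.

t_c ≈ 1.64 d; D_c ≈ 5.02 mg/L; x_c ≈ 111 km

t_c = [1/(k_2−k_d)] ln[(k_2/k_d)(1 − D₀(k_2−k_d)/(k_d L₀))]
= [1/(1.10−0.276)] ln[(1.10/0.276)(1 − 0.311×0.8240/(0.276×31.5))]
= (1/0.8240) ln[3.986 × 0.9705] = 1.214 × ln(3.868) = 1.214 × 1.353 = 1.642 d.
L(t_c) = L₀ e^(−k_d t_c) = 31.5 × 0.6357 = 20.02 mg/L, and at the critical point k_2 D_c = k_d L, so D_c = (0.276/1.10) × 20.02 = 5.024 mg/L.
x_c = v t_c = 0.786 m/s × 1.642 d × 86400 s/d = 111500 m ≈ 111 km.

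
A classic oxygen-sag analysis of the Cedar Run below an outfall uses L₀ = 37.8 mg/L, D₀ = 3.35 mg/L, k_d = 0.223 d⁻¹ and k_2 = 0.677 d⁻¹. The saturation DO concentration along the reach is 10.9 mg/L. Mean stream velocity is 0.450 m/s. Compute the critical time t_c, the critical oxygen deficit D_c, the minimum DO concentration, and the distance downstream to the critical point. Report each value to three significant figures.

t_c ≈ 2.01 d; D_c ≈ 7.96 mg/L; min DO ≈ 2.94 mg/L; x_c ≈ 78.1 km

With k_2/k_d = 3.036 and 1 − D₀(k_2−k_d)/(k_d L₀) = 0.8196,
t_c = ln(3.036 × 0.8196) / (0.677 − 0.223) = ln(2.488) / 0.4540 = 0.9115/0.4540 = 2.008 d.
D_c = (k_d/k_2) L₀ e^(−k_d t_c) = (0.223/0.677) × 37.8 × e^(−0.223×2.008) = 0.3294 × 37.8 × 0.6391 = 7.957 mg/L.
Minimum DO = C_s − D_c = 10.9 − 7.957 = 2.943 mg/L.
x_c = v t_c = 0.450 m/s × 2.008 d × 86400 s/d = 78060 m ≈ 78.1 km.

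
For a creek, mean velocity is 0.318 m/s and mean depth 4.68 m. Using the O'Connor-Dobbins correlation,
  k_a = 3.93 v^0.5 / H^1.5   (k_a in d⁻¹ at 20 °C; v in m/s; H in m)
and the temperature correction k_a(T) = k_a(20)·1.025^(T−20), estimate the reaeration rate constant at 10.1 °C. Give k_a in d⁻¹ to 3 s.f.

k_a ≈ 0.171 d⁻¹

k_a(20) = 3.93 × 0.318^0.5 / 4.68^1.5 = 3.93 × 0.5639 / 10.12 = 0.2189 d⁻¹.
k_a(10.1) = 0.2189 × 1.025^(10.1−20) = 0.2189 × 0.7831 = 0.1714 d⁻¹.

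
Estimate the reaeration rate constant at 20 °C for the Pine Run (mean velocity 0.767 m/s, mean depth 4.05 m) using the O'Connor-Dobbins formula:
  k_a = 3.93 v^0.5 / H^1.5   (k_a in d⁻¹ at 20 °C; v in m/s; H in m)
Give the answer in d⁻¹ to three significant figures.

k_a ≈ 0.422 d⁻¹

k_a = 3.93 × 0.767^0.5 / 4.05^1.5 = 3.93 × 0.8758 / 8.150 = 0.4223 d⁻¹.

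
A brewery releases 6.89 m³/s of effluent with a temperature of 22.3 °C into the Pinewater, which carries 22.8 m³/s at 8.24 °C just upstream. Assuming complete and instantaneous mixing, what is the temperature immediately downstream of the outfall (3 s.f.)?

11.5 °C

Flow-weighted mixing: C = (Q_r C_r + Q_w C_w)/(Q_r + Q_w)
= (22.8×8.24 + 6.89×22.3)/(22.8 + 6.89) = 341.5/29.69 = 11.50 °C.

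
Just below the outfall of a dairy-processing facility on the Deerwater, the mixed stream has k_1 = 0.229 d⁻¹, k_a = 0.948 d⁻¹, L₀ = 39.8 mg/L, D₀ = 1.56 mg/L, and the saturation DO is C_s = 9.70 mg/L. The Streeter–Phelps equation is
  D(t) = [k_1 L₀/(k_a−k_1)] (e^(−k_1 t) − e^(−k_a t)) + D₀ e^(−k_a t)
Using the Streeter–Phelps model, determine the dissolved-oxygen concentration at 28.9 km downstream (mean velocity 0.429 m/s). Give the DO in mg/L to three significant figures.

DO ≈ 4.40 mg/L

Travel time t = x/v = 28.9 km / (0.429 m/s) = 28900 m / 0.429 m/s = 67370 s = 0.7797 d.
k_1 L₀/(k_a−k_1) = 0.229×39.8/(0.948−0.229) = 9.114/0.7190 = 12.68 mg/L.
e^(−k_1 t) = e^(−0.229×0.7797) = 0.8365; e^(−k_a t) = e^(−0.948×0.7797) = 0.4775.
D = 12.68 × (0.8365 − 0.4775) + 1.56 × 0.4775 = 4.550 + 0.7449 = 5.295 mg/L.
DO = C_s − D = 9.70 − 5.295 = 4.405 mg/L.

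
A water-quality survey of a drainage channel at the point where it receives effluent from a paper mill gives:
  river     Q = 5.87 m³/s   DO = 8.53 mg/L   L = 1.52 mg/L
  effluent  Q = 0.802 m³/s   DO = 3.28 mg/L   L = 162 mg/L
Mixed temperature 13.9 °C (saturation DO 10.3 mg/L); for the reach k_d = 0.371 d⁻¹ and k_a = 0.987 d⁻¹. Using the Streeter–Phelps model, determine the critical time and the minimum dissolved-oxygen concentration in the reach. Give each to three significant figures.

t_c ≈ 1.24 d; minimum DO ≈ 5.37 mg/L

Mixed DO = (5.87×8.53 + 0.802×3.28)/(5.87+0.802) = 52.70/6.672 = 7.899 mg/L.
Mixed L₀ = (5.87×1.52 + 0.802×162)/(6.672) = 138.8/6.672 = 20.81 mg/L.
Initial deficit D₀ = C_s − DO₀ = 10.3 − 7.899 = 2.401 mg/L.
t_c = (1/0.6160) ln[(0.987/0.371)(1 − 2.401×0.6160/(0.371×20.81))] = 1.623 × ln(2.151) = 1.243 d.
D_c = (0.371/0.987) × 20.81 × e^(−0.371×1.243) = 0.3759 × 20.81 × 0.6305 = 4.932 mg/L.
Minimum DO = 10.3 − 4.932 = 5.368 mg/L.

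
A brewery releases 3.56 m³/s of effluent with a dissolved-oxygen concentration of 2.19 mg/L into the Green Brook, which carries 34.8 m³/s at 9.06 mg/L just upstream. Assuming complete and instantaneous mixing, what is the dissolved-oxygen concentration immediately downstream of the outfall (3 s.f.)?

Flow-weighted mixing: C = (Q_r C_r + Q_w C_w)/(Q_r + Q_w)
= (34.8×9.06 + 3.56×2.19)/(34.8 + 3.56) = 323.1/38.36 = 8.422 mg/L.

8.42 mg/L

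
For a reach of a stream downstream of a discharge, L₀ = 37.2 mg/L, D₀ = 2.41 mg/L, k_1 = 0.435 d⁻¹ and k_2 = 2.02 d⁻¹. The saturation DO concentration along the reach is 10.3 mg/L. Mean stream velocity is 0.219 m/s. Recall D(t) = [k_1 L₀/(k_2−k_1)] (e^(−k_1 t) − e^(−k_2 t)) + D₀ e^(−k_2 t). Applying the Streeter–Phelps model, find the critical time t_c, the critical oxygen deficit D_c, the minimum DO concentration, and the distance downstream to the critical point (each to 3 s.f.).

With k_2/k_1 = 4.644 and 1 − D₀(k_2−k_1)/(k_1 L₀) = 0.7639,
t_c = ln(4.644 × 0.7639) / (2.02 − 0.435) = ln(3.548) / 1.585 = 1.266/1.585 = 0.7989 d.
D_c = (k_1/k_2) L₀ e^(−k_1 t_c) = (0.435/2.02) × 37.2 × e^(−0.435×0.7989) = 0.2153 × 37.2 × 0.7064 = 5.659 mg/L.
Minimum DO = C_s − D_c = 10.3 − 5.659 = 4.641 mg/L.
x_c = v t_c = 0.219 m/s × 0.7989 d × 86400 s/d = 15120 m ≈ 15.1 km.

t_c ≈ 0.799 d; D_c ≈ 5.66 mg/L; min DO ≈ 4.64 mg/L; x_c ≈ 15.1 km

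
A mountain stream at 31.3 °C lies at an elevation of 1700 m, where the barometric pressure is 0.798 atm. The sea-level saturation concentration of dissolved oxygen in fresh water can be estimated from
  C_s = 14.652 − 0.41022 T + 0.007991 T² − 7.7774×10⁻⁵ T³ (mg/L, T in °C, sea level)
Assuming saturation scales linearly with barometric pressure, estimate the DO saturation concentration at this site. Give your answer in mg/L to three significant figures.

At sea level: C_s = 14.652 − 0.41022×31.3 + 0.007991×31.3² − 7.7774×10⁻⁵×31.3³ = 7.256 mg/L.
Pressure correction: C_s' = 7.256 × 0.798 = 5.790 mg/L.

C_s ≈ 5.79 mg/L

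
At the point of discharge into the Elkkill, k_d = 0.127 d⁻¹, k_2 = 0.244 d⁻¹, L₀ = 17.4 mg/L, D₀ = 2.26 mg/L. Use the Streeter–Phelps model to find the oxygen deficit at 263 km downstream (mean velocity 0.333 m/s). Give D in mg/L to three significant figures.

D ≈ 4.13 mg/L

Travel time t = x/v = 263 km / (0.333 m/s) = 263000 m / 0.333 m/s = 789800 s = 9.141 d.
k_d L₀/(k_2−k_d) = 0.127×17.4/(0.244−0.127) = 2.210/0.1170 = 18.89 mg/L.
e^(−k_d t) = e^(−0.127×9.141) = 0.3132; e^(−k_2 t) = e^(−0.244×9.141) = 0.1075.
D = 18.89 × (0.3132 − 0.1075) + 2.26 × 0.1075 = 3.885 + 0.2429 = 4.128 mg/L.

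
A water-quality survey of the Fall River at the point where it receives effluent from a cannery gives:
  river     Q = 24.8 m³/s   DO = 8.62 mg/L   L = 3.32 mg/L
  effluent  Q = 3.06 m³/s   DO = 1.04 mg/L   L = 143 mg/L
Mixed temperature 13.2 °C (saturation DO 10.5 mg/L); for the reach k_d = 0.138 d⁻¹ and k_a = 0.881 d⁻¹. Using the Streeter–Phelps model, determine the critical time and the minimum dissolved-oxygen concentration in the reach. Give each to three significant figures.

t_c ≈ 0.441 d; minimum DO ≈ 7.75 mg/L

Mixed DO = (24.8×8.62 + 3.06×1.04)/(24.8+3.06) = 217.0/27.86 = 7.787 mg/L.
Mixed L₀ = (24.8×3.32 + 3.06×143)/(27.86) = 519.9/27.86 = 18.66 mg/L.
Initial deficit D₀ = C_s − DO₀ = 10.5 − 7.787 = 2.713 mg/L.
t_c = (1/0.7430) ln[(0.881/0.138)(1 − 2.713×0.7430/(0.138×18.66))] = 1.346 × ln(1.388) = 0.4412 d.
D_c = (0.138/0.881) × 18.66 × e^(−0.138×0.4412) = 0.1566 × 18.66 × 0.9409 = 2.751 mg/L.
Minimum DO = 10.5 − 2.751 = 7.749 mg/L.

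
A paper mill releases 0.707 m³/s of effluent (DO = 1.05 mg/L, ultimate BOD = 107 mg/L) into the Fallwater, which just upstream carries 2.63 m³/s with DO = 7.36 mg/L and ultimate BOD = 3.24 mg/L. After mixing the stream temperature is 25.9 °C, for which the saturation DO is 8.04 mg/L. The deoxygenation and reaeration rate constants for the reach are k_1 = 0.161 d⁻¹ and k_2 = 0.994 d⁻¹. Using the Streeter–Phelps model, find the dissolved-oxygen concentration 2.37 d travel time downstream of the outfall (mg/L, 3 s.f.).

DO ≈ 4.98 mg/L

Mixed DO = (2.63×7.36 + 0.707×1.05)/(2.63+0.707) = 20.10/3.337 = 6.023 mg/L.
Mixed L₀ = (2.63×3.24 + 0.707×107)/(3.337) = 84.17/3.337 = 25.22 mg/L.
Initial deficit D₀ = C_s − DO₀ = 8.04 − 6.023 = 2.017 mg/L.
D(2.37) = [0.161×25.22/(0.994−0.161)](e^(−0.161×2.37) − e^(−0.994×2.37)) + 2.017 e^(−0.994×2.37)
= 4.875 × (0.6828 − 0.09482) + 2.017 × 0.09482 = 3.058 mg/L.
DO = 8.04 − 3.058 = 4.982 mg/L.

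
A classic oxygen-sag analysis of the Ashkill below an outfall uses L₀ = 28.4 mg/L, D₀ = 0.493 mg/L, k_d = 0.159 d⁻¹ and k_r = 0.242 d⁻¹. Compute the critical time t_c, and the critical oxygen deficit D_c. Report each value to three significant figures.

t_c ≈ 4.95 d; D_c ≈ 8.49 mg/L

At the critical point dD/dt = 0, so k_d L₀ e^(−k_d t) = k_r D. Substituting D(t) from the Streeter–Phelps equation and solving for t gives
t_c = ln[(k_r/k_d)(1 − D₀(k_r−k_d)/(k_d L₀))] / (k_r−k_d).
Here k_r−k_d = 0.08300 d⁻¹ and 1 − D₀(k_r−k_d)/(k_d L₀) = 1 − 0.493×0.08300/(0.159×28.4) = 0.9909, so
t_c = ln(1.522 × 0.9909) / 0.08300 = 0.4109 / 0.08300 = 4.951 d.
L(t_c) = L₀ e^(−k_d t_c) = 28.4 × 0.4551 = 12.93 mg/L, and at the critical point k_r D_c = k_d L, so D_c = (0.159/0.242) × 12.93 = 8.492 mg/L.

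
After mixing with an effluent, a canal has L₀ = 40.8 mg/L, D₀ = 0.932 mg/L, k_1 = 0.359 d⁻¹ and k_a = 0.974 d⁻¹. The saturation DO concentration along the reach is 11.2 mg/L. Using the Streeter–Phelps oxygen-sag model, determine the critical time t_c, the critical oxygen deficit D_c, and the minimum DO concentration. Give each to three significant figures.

t_c ≈ 1.56 d; D_c ≈ 8.60 mg/L; min DO ≈ 2.60 mg/L

At the critical point dD/dt = 0, so k_1 L₀ e^(−k_1 t) = k_a D. Substituting D(t) from the Streeter–Phelps equation and solving for t gives
t_c = ln[(k_a/k_1)(1 − D₀(k_a−k_1)/(k_1 L₀))] / (k_a−k_1).
Here k_a−k_1 = 0.6150 d⁻¹ and 1 − D₀(k_a−k_1)/(k_1 L₀) = 1 − 0.932×0.6150/(0.359×40.8) = 0.9609, so
t_c = ln(2.713 × 0.9609) / 0.6150 = 0.9582 / 0.6150 = 1.558 d.
D_c = (k_1/k_a) L₀ e^(−k_1 t_c) = (0.359/0.974) × 40.8 × e^(−0.359×1.558) = 0.3686 × 40.8 × 0.5716 = 8.596 mg/L.
Minimum DO = C_s − D_c = 11.2 − 8.596 = 2.604 mg/L.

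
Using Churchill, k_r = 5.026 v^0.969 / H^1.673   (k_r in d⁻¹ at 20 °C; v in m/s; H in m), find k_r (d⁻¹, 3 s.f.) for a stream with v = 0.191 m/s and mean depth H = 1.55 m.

k_r ≈ 0.485 d⁻¹

k_r = 5.026 × 0.191^0.969 / 1.55^1.673 = 5.026 × 0.2011 / 2.082 = 0.4854 d⁻¹.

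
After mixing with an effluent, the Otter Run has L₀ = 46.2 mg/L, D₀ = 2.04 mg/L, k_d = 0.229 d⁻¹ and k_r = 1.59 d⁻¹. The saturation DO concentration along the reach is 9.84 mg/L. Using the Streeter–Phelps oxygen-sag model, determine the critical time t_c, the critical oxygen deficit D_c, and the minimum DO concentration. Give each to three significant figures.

At the critical point dD/dt = 0, so k_d L₀ e^(−k_d t) = k_r D. Substituting D(t) from the Streeter–Phelps equation and solving for t gives
t_c = ln[(k_r/k_d)(1 − D₀(k_r−k_d)/(k_d L₀))] / (k_r−k_d).
Here k_r−k_d = 1.361 d⁻¹ and 1 − D₀(k_r−k_d)/(k_d L₀) = 1 − 2.04×1.361/(0.229×46.2) = 0.7376, so
t_c = ln(6.943 × 0.7376) / 1.361 = 1.633 / 1.361 = 1.200 d.
D_c = (k_d/k_r) L₀ e^(−k_d t_c) = (0.229/1.59) × 46.2 × e^(−0.229×1.200) = 0.1440 × 46.2 × 0.7597 = 5.055 mg/L.
Minimum DO = C_s − D_c = 9.84 − 5.055 = 4.785 mg/L.

t_c ≈ 1.20 d; D_c ≈ 5.06 mg/L; min DO ≈ 4.78 mg/L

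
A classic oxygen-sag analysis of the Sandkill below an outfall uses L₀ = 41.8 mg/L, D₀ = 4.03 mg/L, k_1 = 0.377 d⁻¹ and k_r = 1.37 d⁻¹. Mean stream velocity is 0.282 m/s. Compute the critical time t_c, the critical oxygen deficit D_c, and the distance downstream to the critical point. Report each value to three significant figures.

t_c ≈ 1.00 d; D_c ≈ 7.88 mg/L; x_c ≈ 24.5 km

With k_r/k_1 = 3.634 and 1 − D₀(k_r−k_1)/(k_1 L₀) = 0.7461,
t_c = ln(3.634 × 0.7461) / (1.37 − 0.377) = ln(2.711) / 0.9930 = 0.9974/0.9930 = 1.004 d.
D_c = (k_1/k_r) L₀ e^(−k_1 t_c) = (0.377/1.37) × 41.8 × e^(−0.377×1.004) = 0.2752 × 41.8 × 0.6848 = 7.877 mg/L.
x_c = v t_c = 0.282 m/s × 1.004 d × 86400 s/d = 24470 m ≈ 24.5 km.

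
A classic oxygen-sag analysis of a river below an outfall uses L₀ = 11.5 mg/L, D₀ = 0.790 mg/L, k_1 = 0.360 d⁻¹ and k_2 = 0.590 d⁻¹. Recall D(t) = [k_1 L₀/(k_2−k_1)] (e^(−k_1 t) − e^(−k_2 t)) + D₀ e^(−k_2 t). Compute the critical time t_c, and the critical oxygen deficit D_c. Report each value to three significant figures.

With k_2/k_1 = 1.639 and 1 − D₀(k_2−k_1)/(k_1 L₀) = 0.9561,
t_c = ln(1.639 × 0.9561) / (0.590 − 0.360) = ln(1.567) / 0.2300 = 0.4491/0.2300 = 1.953 d.
L(t_c) = L₀ e^(−k_1 t_c) = 11.5 × 0.4951 = 5.694 mg/L, and at the critical point k_2 D_c = k_1 L, so D_c = (0.360/0.590) × 5.694 = 3.474 mg/L.

t_c ≈ 1.95 d; D_c ≈ 3.47 mg/L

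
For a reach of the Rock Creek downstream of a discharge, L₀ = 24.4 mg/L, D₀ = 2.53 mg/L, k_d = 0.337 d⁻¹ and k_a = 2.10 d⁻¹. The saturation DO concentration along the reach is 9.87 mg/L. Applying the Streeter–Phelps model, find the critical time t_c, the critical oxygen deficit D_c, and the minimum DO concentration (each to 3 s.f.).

t_c ≈ 0.594 d; D_c ≈ 3.20 mg/L; min DO ≈ 6.67 mg/L

With k_a/k_d = 6.231 and 1 − D₀(k_a−k_d)/(k_d L₀) = 0.4576,
t_c = ln(6.231 × 0.4576) / (2.10 − 0.337) = ln(2.851) / 1.763 = 1.048/1.763 = 0.5943 d.
D_c = (k_d/k_a) L₀ e^(−k_d t_c) = (0.337/2.10) × 24.4 × e^(−0.337×0.5943) = 0.1605 × 24.4 × 0.8185 = 3.205 mg/L.
Minimum DO = C_s − D_c = 9.87 − 3.205 = 6.665 mg/L.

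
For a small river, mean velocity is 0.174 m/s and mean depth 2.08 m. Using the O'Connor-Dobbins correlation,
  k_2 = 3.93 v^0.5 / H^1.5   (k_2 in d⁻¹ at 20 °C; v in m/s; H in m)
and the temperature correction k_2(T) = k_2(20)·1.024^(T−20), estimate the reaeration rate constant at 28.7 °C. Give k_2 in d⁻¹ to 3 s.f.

k_2 ≈ 0.672 d⁻¹

k_2(20) = 3.93 × 0.174^0.5 / 2.08^1.5 = 3.93 × 0.4171 / 3.000 = 0.5465 d⁻¹.
k_2(28.7) = 0.5465 × 1.024^(28.7−20) = 0.5465 × 1.229 = 0.6717 d⁻¹.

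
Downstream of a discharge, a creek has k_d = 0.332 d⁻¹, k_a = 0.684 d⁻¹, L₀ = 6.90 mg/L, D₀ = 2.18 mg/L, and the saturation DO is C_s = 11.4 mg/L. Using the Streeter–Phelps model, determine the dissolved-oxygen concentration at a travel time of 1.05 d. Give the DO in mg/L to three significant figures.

k_d L₀/(k_a−k_d) = 0.332×6.90/(0.684−0.332) = 2.291/0.3520 = 6.508 mg/L.
e^(−k_d t) = e^(−0.332×1.050) = 0.7057; e^(−k_a t) = e^(−0.684×1.050) = 0.4876.
D = 6.508 × (0.7057 − 0.4876) + 2.18 × 0.4876 = 1.419 + 1.063 = 2.482 mg/L.
DO = C_s − D = 11.4 − 2.482 = 8.918 mg/L.

DO ≈ 8.92 mg/L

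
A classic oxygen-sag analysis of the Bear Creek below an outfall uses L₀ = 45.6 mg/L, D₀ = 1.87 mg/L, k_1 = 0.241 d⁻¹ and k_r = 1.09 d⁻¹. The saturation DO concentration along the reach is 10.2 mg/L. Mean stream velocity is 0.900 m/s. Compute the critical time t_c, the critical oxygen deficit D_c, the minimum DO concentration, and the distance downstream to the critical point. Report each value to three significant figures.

t_c ≈ 1.59 d; D_c ≈ 6.87 mg/L; min DO ≈ 3.33 mg/L; x_c ≈ 124 km

At the critical point dD/dt = 0, so k_1 L₀ e^(−k_1 t) = k_r D. Substituting D(t) from the Streeter–Phelps equation and solving for t gives
t_c = ln[(k_r/k_1)(1 − D₀(k_r−k_1)/(k_1 L₀))] / (k_r−k_1).
Here k_r−k_1 = 0.8490 d⁻¹ and 1 − D₀(k_r−k_1)/(k_1 L₀) = 1 − 1.87×0.8490/(0.241×45.6) = 0.8555, so
t_c = ln(4.523 × 0.8555) / 0.8490 = 1.353 / 0.8490 = 1.594 d.
D_c = (k_1/k_r) L₀ e^(−k_1 t_c) = (0.241/1.09) × 45.6 × e^(−0.241×1.594) = 0.2211 × 45.6 × 0.6811 = 6.867 mg/L.
Minimum DO = C_s − D_c = 10.2 − 6.867 = 3.333 mg/L.
x_c = v t_c = 0.900 m/s × 1.594 d × 86400 s/d = 123900 m ≈ 124 km.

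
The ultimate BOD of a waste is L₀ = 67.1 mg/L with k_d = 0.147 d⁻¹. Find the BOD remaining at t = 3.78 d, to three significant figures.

L_t = L₀ e^(−k_d t) = 67.1 × e^(−0.147×3.78) = 67.1 × 0.5737 = 38.49 mg/L.

L ≈ 38.5 mg/L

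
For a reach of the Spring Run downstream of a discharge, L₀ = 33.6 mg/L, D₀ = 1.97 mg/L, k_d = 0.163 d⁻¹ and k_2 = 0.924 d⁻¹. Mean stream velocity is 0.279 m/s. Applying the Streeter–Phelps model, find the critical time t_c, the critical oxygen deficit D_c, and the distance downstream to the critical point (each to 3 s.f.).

t_c ≈ 1.86 d; D_c ≈ 4.38 mg/L; x_c ≈ 44.8 km

With k_2/k_d = 5.669 and 1 − D₀(k_2−k_d)/(k_d L₀) = 0.7263,
t_c = ln(5.669 × 0.7263) / (0.924 − 0.163) = ln(4.117) / 0.7610 = 1.415/0.7610 = 1.860 d.
L(t_c) = L₀ e^(−k_d t_c) = 33.6 × 0.7385 = 24.81 mg/L, and at the critical point k_2 D_c = k_d L, so D_c = (0.163/0.924) × 24.81 = 4.377 mg/L.
x_c = v t_c = 0.279 m/s × 1.860 d × 86400 s/d = 44830 m ≈ 44.8 km.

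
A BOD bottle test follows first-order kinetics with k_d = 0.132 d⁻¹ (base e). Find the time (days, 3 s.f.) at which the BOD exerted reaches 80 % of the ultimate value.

y/L₀ = 1 − e^(−k_d t) = 0.80 ⇒ e^(−k_d t) = 0.200
t = −ln(0.200) / 0.132 = 1.609 / 0.132 = 12.19 d.

t ≈ 12.2 d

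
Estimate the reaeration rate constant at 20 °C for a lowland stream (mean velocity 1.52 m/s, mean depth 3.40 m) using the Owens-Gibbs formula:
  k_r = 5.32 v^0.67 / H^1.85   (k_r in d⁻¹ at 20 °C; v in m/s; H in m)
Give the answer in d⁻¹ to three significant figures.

k_r ≈ 0.732 d⁻¹

k_r = 5.32 × 1.52^0.67 / 3.40^1.85 = 5.32 × 1.324 / 9.621 = 0.7320 d⁻¹.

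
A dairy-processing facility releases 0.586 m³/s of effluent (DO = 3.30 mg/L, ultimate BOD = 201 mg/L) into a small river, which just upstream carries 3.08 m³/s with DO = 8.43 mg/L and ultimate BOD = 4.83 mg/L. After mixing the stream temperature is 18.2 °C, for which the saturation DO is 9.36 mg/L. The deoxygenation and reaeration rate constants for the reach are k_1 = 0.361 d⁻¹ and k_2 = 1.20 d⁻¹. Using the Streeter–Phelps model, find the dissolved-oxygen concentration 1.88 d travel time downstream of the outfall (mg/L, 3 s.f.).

Mixed DO = (3.08×8.43 + 0.586×3.30)/(3.08+0.586) = 27.90/3.666 = 7.610 mg/L.
Mixed L₀ = (3.08×4.83 + 0.586×201)/(3.666) = 132.7/3.666 = 36.19 mg/L.
Initial deficit D₀ = C_s − DO₀ = 9.36 − 7.610 = 1.750 mg/L.
D(1.88) = [0.361×36.19/(1.20−0.361)](e^(−0.361×1.88) − e^(−1.20×1.88)) + 1.750 e^(−1.20×1.88)
= 15.57 × (0.5073 − 0.1048) + 1.750 × 0.1048 = 6.451 mg/L.
DO = 9.36 − 6.451 = 2.909 mg/L.

DO ≈ 2.91 mg/L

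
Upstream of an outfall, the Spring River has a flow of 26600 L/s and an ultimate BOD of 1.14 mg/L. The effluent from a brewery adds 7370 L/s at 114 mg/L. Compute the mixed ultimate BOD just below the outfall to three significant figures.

25.6 mg/L

Flow-weighted mixing: C = (Q_r C_r + Q_w C_w)/(Q_r + Q_w)
= (26600×1.14 + 7370×114)/(26600 + 7370) = 870500/33970 = 25.63 mg/L.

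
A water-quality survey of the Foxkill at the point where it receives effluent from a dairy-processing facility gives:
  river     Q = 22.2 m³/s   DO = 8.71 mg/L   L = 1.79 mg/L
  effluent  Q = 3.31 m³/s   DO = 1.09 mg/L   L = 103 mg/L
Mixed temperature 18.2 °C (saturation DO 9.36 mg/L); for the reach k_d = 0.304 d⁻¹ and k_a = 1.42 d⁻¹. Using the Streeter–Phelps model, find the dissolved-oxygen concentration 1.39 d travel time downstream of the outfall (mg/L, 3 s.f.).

Mixed DO = (22.2×8.71 + 3.31×1.09)/(22.2+3.31) = 197.0/25.51 = 7.721 mg/L.
Mixed L₀ = (22.2×1.79 + 3.31×103)/(25.51) = 380.7/25.51 = 14.92 mg/L.
Initial deficit D₀ = C_s − DO₀ = 9.36 − 7.721 = 1.639 mg/L.
D(1.39) = [0.304×14.92/(1.42−0.304)](e^(−0.304×1.39) − e^(−1.42×1.39)) + 1.639 e^(−1.42×1.39)
= 4.065 × (0.6554 − 0.1389) + 1.639 × 0.1389 = 2.327 mg/L.
DO = 9.36 − 2.327 = 7.033 mg/L.

DO ≈ 7.03 mg/L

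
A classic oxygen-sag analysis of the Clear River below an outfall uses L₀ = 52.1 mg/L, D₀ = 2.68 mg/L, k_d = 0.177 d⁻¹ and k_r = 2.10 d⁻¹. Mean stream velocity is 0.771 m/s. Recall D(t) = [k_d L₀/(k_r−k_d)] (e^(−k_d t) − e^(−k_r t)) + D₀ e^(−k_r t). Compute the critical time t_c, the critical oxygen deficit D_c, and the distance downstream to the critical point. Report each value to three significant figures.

t_c = [1/(k_r−k_d)] ln[(k_r/k_d)(1 − D₀(k_r−k_d)/(k_d L₀))]
= [1/(2.10−0.177)] ln[(2.10/0.177)(1 − 2.68×1.923/(0.177×52.1))]
= (1/1.923) ln[11.86 × 0.4411] = 0.5200 × ln(5.234) = 0.5200 × 1.655 = 0.8607 d.
D_c = (k_d/k_r) L₀ e^(−k_d t_c) = (0.177/2.10) × 52.1 × e^(−0.177×0.8607) = 0.08429 × 52.1 × 0.8587 = 3.771 mg/L.
x_c = v t_c = 0.771 m/s × 0.8607 d × 86400 s/d = 57340 m ≈ 57.3 km.

t_c ≈ 0.861 d; D_c ≈ 3.77 mg/L; x_c ≈ 57.3 km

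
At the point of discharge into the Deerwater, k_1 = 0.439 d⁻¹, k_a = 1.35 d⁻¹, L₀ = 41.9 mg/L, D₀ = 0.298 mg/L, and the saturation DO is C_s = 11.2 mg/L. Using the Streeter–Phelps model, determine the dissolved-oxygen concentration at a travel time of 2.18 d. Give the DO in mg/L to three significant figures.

DO ≈ 4.49 mg/L

k_1 L₀/(k_a−k_1) = 0.439×41.9/(1.35−0.439) = 18.39/0.9110 = 20.19 mg/L.
e^(−k_1 t) = e^(−0.439×2.180) = 0.3840; e^(−k_a t) = e^(−1.35×2.180) = 0.05271.
D = 20.19 × (0.3840 − 0.05271) + 0.298 × 0.05271 = 6.690 + 0.01571 = 6.706 mg/L.
DO = C_s − D = 11.2 − 6.706 = 4.494 mg/L.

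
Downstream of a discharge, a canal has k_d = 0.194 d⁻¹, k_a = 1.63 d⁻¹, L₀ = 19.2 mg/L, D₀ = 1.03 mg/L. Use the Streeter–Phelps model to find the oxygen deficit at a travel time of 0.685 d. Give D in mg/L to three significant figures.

D ≈ 1.76 mg/L

k_d L₀/(k_a−k_d) = 0.194×19.2/(1.63−0.194) = 3.725/1.436 = 2.594 mg/L.
e^(−k_d t) = e^(−0.194×0.6850) = 0.8756; e^(−k_a t) = e^(−1.63×0.6850) = 0.3274.
D = 2.594 × (0.8756 − 0.3274) + 1.03 × 0.3274 = 1.422 + 0.3372 = 1.759 mg/L.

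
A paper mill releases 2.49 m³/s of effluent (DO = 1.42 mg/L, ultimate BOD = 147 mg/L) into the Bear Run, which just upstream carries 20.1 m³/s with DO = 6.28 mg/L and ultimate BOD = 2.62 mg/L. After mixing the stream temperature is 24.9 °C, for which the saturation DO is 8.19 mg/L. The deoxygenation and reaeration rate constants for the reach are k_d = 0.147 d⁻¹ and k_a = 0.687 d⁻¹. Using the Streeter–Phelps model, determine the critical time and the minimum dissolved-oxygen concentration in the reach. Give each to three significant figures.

t_c ≈ 1.63 d; minimum DO ≈ 5.07 mg/L

Mixed DO = (20.1×6.28 + 2.49×1.42)/(20.1+2.49) = 129.8/22.59 = 5.744 mg/L.
Mixed L₀ = (20.1×2.62 + 2.49×147)/(22.59) = 418.7/22.59 = 18.53 mg/L.
Initial deficit D₀ = C_s − DO₀ = 8.19 − 5.744 = 2.446 mg/L.
t_c = (1/0.5400) ln[(0.687/0.147)(1 − 2.446×0.5400/(0.147×18.53))] = 1.852 × ln(2.408) = 1.627 d.
D_c = (0.147/0.687) × 18.53 × e^(−0.147×1.627) = 0.2140 × 18.53 × 0.7872 = 3.122 mg/L.
Minimum DO = 8.19 − 3.122 = 5.068 mg/L.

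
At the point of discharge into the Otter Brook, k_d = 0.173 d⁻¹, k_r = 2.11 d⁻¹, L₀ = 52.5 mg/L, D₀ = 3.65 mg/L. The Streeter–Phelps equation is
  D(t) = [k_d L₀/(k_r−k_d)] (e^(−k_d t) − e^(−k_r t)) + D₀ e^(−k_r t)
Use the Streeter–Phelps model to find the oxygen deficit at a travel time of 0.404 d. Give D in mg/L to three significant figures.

D ≈ 3.93 mg/L

k_d L₀/(k_r−k_d) = 0.173×52.5/(2.11−0.173) = 9.082/1.937 = 4.689 mg/L.
e^(−k_d t) = e^(−0.173×0.4040) = 0.9325; e^(−k_r t) = e^(−2.11×0.4040) = 0.4264.
D = 4.689 × (0.9325 − 0.4264) + 3.65 × 0.4264 = 2.373 + 1.556 = 3.929 mg/L.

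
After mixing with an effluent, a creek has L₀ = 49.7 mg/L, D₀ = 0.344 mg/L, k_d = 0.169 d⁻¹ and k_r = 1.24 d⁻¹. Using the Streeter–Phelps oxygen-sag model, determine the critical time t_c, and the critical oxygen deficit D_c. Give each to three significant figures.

With k_r/k_d = 7.337 and 1 − D₀(k_r−k_d)/(k_d L₀) = 0.9561,
t_c = ln(7.337 × 0.9561) / (1.24 − 0.169) = ln(7.015) / 1.071 = 1.948/1.071 = 1.819 d.
L(t_c) = L₀ e^(−k_d t_c) = 49.7 × 0.7354 = 36.55 mg/L, and at the critical point k_r D_c = k_d L, so D_c = (0.169/1.24) × 36.55 = 4.981 mg/L.

t_c ≈ 1.82 d; D_c ≈ 4.98 mg/L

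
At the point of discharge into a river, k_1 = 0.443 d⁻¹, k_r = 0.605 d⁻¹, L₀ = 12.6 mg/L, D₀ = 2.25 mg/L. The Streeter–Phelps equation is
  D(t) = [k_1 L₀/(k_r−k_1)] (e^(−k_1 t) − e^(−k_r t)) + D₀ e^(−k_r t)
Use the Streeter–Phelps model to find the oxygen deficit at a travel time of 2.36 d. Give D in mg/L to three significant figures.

D ≈ 4.39 mg/L

k_1 L₀/(k_r−k_1) = 0.443×12.6/(0.605−0.443) = 5.582/0.1620 = 34.46 mg/L.
e^(−k_1 t) = e^(−0.443×2.360) = 0.3515; e^(−k_r t) = e^(−0.605×2.360) = 0.2398.
D = 34.46 × (0.3515 − 0.2398) + 2.25 × 0.2398 = 3.848 + 0.5396 = 4.388 mg/L.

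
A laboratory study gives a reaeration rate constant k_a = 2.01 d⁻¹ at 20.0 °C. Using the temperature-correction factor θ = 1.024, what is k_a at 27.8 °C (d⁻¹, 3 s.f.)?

k_a ≈ 2.42 d⁻¹

k_a(T₂) = k_a(T₁) · θ^(T₂−T₁) = 2.01 × 1.024^(27.8−20.0)
= 2.01 × 1.024^7.80 = 2.01 × 1.203 = 2.418 d⁻¹.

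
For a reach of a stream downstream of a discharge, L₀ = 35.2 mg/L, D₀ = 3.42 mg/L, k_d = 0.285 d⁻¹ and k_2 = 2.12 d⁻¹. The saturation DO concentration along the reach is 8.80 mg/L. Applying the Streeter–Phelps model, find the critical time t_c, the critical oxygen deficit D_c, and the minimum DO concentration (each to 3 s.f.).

With k_2/k_d = 7.439 and 1 − D₀(k_2−k_d)/(k_d L₀) = 0.3744,
t_c = ln(7.439 × 0.3744) / (2.12 − 0.285) = ln(2.785) / 1.835 = 1.024/1.835 = 0.5582 d.
D_c = (k_d/k_2) L₀ e^(−k_d t_c) = (0.285/2.12) × 35.2 × e^(−0.285×0.5582) = 0.1344 × 35.2 × 0.8529 = 4.036 mg/L.
Minimum DO = C_s − D_c = 8.80 − 4.036 = 4.764 mg/L.

t_c ≈ 0.558 d; D_c ≈ 4.04 mg/L; min DO ≈ 4.76 mg/L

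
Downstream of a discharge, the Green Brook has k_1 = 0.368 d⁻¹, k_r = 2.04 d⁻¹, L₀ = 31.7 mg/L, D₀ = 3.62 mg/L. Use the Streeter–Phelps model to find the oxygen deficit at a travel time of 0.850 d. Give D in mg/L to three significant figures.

D ≈ 4.51 mg/L

k_1 L₀/(k_r−k_1) = 0.368×31.7/(2.04−0.368) = 11.67/1.672 = 6.977 mg/L.
e^(−k_1 t) = e^(−0.368×0.8500) = 0.7314; e^(−k_r t) = e^(−2.04×0.8500) = 0.1766.
D = 6.977 × (0.7314 − 0.1766) + 3.62 × 0.1766 = 3.871 + 0.6392 = 4.510 mg/L.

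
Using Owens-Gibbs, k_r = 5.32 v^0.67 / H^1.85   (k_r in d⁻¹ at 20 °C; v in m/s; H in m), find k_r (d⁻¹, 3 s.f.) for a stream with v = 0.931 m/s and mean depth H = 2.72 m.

k_r ≈ 0.796 d⁻¹

k_r = 5.32 × 0.931^0.67 / 2.72^1.85 = 5.32 × 0.9532 / 6.367 = 0.7964 d⁻¹.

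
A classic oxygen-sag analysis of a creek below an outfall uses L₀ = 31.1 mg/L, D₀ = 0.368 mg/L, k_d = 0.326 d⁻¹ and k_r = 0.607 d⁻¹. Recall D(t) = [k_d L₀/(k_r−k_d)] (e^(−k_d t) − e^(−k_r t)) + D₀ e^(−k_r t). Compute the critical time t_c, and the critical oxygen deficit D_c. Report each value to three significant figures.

t_c ≈ 2.18 d; D_c ≈ 8.22 mg/L

t_c = [1/(k_r−k_d)] ln[(k_r/k_d)(1 − D₀(k_r−k_d)/(k_d L₀))]
= [1/(0.607−0.326)] ln[(0.607/0.326)(1 − 0.368×0.2810/(0.326×31.1))]
= (1/0.2810) ln[1.862 × 0.9898] = 3.559 × ln(1.843) = 3.559 × 0.6114 = 2.176 d.
D_c = (k_d/k_r) L₀ e^(−k_d t_c) = (0.326/0.607) × 31.1 × e^(−0.326×2.176) = 0.5371 × 31.1 × 0.4920 = 8.218 mg/L.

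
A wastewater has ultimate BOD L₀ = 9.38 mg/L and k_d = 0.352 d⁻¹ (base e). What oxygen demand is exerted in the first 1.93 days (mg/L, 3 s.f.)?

y_t = L₀(1 − e^(−k_d t)) = 9.38 × (1 − e^(−0.352×1.93))
= 9.38 × (1 − 0.5069) = 9.38 × 0.4931 = 4.625 mg/L.

y ≈ 4.62 mg/L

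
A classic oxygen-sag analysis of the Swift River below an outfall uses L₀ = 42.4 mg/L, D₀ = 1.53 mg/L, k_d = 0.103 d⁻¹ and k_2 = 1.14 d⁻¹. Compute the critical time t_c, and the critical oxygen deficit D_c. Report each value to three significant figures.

t_c ≈ 1.88 d; D_c ≈ 3.16 mg/L

t_c = [1/(k_2−k_d)] ln[(k_2/k_d)(1 − D₀(k_2−k_d)/(k_d L₀))]
= [1/(1.14−0.103)] ln[(1.14/0.103)(1 − 1.53×1.037/(0.103×42.4))]
= (1/1.037) ln[11.07 × 0.6367] = 0.9643 × ln(7.047) = 0.9643 × 1.953 = 1.883 d.
D_c = (k_d/k_2) L₀ e^(−k_d t_c) = (0.103/1.14) × 42.4 × e^(−0.103×1.883) = 0.09035 × 42.4 × 0.8237 = 3.156 mg/L.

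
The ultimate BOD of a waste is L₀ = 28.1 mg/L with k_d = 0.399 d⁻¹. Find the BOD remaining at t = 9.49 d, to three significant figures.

L ≈ 0.637 mg/L

L_t = L₀ e^(−k_d t) = 28.1 × e^(−0.399×9.49) = 28.1 × 0.02267 = 0.6372 mg/L.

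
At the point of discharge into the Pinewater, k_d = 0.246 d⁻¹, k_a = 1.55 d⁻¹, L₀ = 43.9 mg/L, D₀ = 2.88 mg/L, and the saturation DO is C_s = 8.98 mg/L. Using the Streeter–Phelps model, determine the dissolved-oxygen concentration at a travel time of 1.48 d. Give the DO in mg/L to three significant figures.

DO ≈ 3.77 mg/L

k_d L₀/(k_a−k_d) = 0.246×43.9/(1.55−0.246) = 10.80/1.304 = 8.282 mg/L.
e^(−k_d t) = e^(−0.246×1.480) = 0.6948; e^(−k_a t) = e^(−1.55×1.480) = 0.1009.
D = 8.282 × (0.6948 − 0.1009) + 2.88 × 0.1009 = 4.919 + 0.2905 = 5.210 mg/L.
DO = C_s − D = 8.98 − 5.210 = 3.770 mg/L.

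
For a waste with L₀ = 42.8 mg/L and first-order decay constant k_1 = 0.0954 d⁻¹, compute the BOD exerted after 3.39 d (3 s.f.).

y ≈ 11.8 mg/L

y_t = L₀(1 − e^(−k_1 t)) = 42.8 × (1 − e^(−0.0954×3.39))
= 42.8 × (1 − 0.7237) = 42.8 × 0.2763 = 11.83 mg/L.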